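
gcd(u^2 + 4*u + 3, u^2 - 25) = 1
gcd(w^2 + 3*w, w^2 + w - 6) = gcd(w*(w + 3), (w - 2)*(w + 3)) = w + 3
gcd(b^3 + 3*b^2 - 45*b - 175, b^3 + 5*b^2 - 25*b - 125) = b^2 + 10*b + 25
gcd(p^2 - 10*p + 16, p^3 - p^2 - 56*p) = p - 8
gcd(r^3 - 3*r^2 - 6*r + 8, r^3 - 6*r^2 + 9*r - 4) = r^2 - 5*r + 4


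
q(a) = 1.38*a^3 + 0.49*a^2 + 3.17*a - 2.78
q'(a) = 4.14*a^2 + 0.98*a + 3.17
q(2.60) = 33.03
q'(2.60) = 33.70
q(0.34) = -1.59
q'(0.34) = 3.98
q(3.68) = 84.30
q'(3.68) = 62.84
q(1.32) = 5.43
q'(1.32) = 11.68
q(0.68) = 0.04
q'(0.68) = 5.75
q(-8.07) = -721.72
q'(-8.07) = 264.88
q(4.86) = 182.61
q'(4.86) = 105.72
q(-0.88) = -6.13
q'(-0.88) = 5.51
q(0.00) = -2.78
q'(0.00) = 3.17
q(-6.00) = -302.24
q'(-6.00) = 146.33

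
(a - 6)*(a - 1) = a^2 - 7*a + 6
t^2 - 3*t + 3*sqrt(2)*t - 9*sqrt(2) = (t - 3)*(t + 3*sqrt(2))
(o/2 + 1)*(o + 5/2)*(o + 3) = o^3/2 + 15*o^2/4 + 37*o/4 + 15/2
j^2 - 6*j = j*(j - 6)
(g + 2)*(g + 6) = g^2 + 8*g + 12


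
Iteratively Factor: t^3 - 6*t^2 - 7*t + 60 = (t - 5)*(t^2 - t - 12) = (t - 5)*(t - 4)*(t + 3)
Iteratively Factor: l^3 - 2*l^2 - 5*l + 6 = (l + 2)*(l^2 - 4*l + 3) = (l - 1)*(l + 2)*(l - 3)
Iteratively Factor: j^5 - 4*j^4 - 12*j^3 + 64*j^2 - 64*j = (j + 4)*(j^4 - 8*j^3 + 20*j^2 - 16*j) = j*(j + 4)*(j^3 - 8*j^2 + 20*j - 16) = j*(j - 2)*(j + 4)*(j^2 - 6*j + 8) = j*(j - 4)*(j - 2)*(j + 4)*(j - 2)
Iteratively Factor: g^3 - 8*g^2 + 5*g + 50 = (g - 5)*(g^2 - 3*g - 10) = (g - 5)^2*(g + 2)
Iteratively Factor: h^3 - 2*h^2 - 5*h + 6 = (h + 2)*(h^2 - 4*h + 3) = (h - 1)*(h + 2)*(h - 3)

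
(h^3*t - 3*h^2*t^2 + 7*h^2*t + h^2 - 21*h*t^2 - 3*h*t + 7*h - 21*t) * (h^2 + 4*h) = h^5*t - 3*h^4*t^2 + 11*h^4*t + h^4 - 33*h^3*t^2 + 25*h^3*t + 11*h^3 - 84*h^2*t^2 - 33*h^2*t + 28*h^2 - 84*h*t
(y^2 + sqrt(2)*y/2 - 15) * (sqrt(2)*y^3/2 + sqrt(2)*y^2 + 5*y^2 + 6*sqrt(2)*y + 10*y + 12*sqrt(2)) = sqrt(2)*y^5/2 + sqrt(2)*y^4 + 11*y^4/2 + sqrt(2)*y^3 + 11*y^3 - 69*y^2 + 2*sqrt(2)*y^2 - 138*y - 90*sqrt(2)*y - 180*sqrt(2)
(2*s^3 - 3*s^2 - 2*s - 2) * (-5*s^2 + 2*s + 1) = -10*s^5 + 19*s^4 + 6*s^3 + 3*s^2 - 6*s - 2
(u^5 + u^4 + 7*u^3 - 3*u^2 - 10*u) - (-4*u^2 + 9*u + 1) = u^5 + u^4 + 7*u^3 + u^2 - 19*u - 1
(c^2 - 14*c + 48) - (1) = c^2 - 14*c + 47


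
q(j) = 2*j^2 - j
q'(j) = 4*j - 1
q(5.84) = 62.37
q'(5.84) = 22.36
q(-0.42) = 0.77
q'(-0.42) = -2.68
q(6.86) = 87.26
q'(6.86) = 26.44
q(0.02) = -0.02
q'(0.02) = -0.92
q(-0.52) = 1.06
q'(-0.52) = -3.08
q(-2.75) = 17.88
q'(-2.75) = -12.00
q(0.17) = -0.11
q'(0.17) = -0.32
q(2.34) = 8.61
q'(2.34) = 8.36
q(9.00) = 153.00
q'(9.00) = 35.00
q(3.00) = 15.00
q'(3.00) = 11.00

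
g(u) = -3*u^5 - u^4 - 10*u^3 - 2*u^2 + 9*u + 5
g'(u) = -15*u^4 - 4*u^3 - 30*u^2 - 4*u + 9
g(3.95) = -3735.13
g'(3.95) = -4372.96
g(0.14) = 6.19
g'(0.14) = 7.84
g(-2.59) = 446.65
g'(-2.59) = -787.37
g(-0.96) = 4.96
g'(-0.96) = -24.01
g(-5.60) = 17186.54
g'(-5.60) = -14958.68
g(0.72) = 5.86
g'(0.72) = -14.96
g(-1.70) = 67.29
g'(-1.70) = -176.53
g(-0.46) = 1.43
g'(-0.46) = 4.21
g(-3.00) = 878.00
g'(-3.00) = -1356.00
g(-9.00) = 177638.00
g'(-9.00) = -97884.00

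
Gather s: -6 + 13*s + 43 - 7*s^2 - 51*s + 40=-7*s^2 - 38*s + 77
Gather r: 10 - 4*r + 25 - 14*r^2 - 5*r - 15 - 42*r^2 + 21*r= -56*r^2 + 12*r + 20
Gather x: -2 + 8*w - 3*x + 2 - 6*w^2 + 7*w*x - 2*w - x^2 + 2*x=-6*w^2 + 6*w - x^2 + x*(7*w - 1)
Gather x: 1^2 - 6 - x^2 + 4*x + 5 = -x^2 + 4*x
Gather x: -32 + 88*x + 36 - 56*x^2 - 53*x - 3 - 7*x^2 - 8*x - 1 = -63*x^2 + 27*x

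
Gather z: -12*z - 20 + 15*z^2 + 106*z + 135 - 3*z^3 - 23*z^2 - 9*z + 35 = -3*z^3 - 8*z^2 + 85*z + 150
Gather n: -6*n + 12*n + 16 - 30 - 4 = 6*n - 18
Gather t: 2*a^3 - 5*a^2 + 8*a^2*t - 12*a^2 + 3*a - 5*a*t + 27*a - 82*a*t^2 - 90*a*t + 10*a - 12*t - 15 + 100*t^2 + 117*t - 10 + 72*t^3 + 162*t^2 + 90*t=2*a^3 - 17*a^2 + 40*a + 72*t^3 + t^2*(262 - 82*a) + t*(8*a^2 - 95*a + 195) - 25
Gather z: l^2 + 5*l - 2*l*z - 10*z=l^2 + 5*l + z*(-2*l - 10)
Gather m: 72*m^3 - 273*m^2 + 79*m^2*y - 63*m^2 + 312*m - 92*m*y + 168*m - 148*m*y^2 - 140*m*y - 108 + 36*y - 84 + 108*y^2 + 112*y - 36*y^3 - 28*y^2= 72*m^3 + m^2*(79*y - 336) + m*(-148*y^2 - 232*y + 480) - 36*y^3 + 80*y^2 + 148*y - 192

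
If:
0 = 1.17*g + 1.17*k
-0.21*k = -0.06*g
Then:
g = 0.00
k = 0.00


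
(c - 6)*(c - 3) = c^2 - 9*c + 18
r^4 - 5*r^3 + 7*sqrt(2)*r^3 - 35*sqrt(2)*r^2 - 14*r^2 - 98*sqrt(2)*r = r*(r - 7)*(r + 2)*(r + 7*sqrt(2))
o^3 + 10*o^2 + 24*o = o*(o + 4)*(o + 6)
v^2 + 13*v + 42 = (v + 6)*(v + 7)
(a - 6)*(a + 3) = a^2 - 3*a - 18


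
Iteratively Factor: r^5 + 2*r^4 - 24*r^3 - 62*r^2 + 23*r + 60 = (r - 1)*(r^4 + 3*r^3 - 21*r^2 - 83*r - 60) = (r - 1)*(r + 3)*(r^3 - 21*r - 20) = (r - 1)*(r + 1)*(r + 3)*(r^2 - r - 20) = (r - 1)*(r + 1)*(r + 3)*(r + 4)*(r - 5)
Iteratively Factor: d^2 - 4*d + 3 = (d - 3)*(d - 1)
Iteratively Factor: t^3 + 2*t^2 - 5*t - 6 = (t + 1)*(t^2 + t - 6) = (t + 1)*(t + 3)*(t - 2)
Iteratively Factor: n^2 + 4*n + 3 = (n + 1)*(n + 3)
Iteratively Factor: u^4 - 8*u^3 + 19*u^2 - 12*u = (u - 1)*(u^3 - 7*u^2 + 12*u) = (u - 4)*(u - 1)*(u^2 - 3*u) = u*(u - 4)*(u - 1)*(u - 3)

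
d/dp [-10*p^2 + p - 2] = 1 - 20*p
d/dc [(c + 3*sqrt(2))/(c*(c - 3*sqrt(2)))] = (-c^2 - 6*sqrt(2)*c + 18)/(c^2*(c^2 - 6*sqrt(2)*c + 18))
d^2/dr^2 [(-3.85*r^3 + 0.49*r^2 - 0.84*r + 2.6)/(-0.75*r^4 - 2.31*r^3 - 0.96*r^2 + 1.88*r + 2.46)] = (4.33125000000001*r^9 - 1.65375*r^8 - 16.05555*r^7 + 48.434502*r^6 + 157.893624*r^5 + 46.171872*r^4 - 33.100108*r^3 + 152.977104*r^2 + 91.200744*r - 44.359432)/(0.421875*r^12 + 3.898125*r^11 + 13.626225*r^10 + 19.133091*r^9 - 6.252282*r^8 - 57.402216*r^7 - 66.18501*r^6 + 7.375392*r^5 + 81.093492*r^4 + 61.931764*r^3 - 8.655264*r^2 - 34.131024*r - 14.886936)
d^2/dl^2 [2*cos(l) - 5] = -2*cos(l)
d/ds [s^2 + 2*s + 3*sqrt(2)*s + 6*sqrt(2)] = 2*s + 2 + 3*sqrt(2)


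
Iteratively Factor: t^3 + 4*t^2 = (t + 4)*(t^2) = t*(t + 4)*(t)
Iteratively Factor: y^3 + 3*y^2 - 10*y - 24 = (y + 2)*(y^2 + y - 12) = (y + 2)*(y + 4)*(y - 3)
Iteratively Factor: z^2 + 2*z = (z + 2)*(z)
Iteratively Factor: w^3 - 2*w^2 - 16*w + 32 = (w - 2)*(w^2 - 16) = (w - 4)*(w - 2)*(w + 4)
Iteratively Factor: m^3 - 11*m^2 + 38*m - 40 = (m - 4)*(m^2 - 7*m + 10) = (m - 4)*(m - 2)*(m - 5)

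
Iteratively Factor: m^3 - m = (m + 1)*(m^2 - m) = (m - 1)*(m + 1)*(m)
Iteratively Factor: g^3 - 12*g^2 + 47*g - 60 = (g - 3)*(g^2 - 9*g + 20) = (g - 4)*(g - 3)*(g - 5)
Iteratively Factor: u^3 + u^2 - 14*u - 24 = (u + 3)*(u^2 - 2*u - 8) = (u + 2)*(u + 3)*(u - 4)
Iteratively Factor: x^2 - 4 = (x + 2)*(x - 2)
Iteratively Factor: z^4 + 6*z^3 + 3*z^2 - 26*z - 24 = (z - 2)*(z^3 + 8*z^2 + 19*z + 12) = (z - 2)*(z + 4)*(z^2 + 4*z + 3) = (z - 2)*(z + 3)*(z + 4)*(z + 1)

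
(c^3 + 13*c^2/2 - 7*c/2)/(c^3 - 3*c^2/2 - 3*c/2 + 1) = c*(c + 7)/(c^2 - c - 2)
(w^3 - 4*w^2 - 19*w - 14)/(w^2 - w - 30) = (-w^3 + 4*w^2 + 19*w + 14)/(-w^2 + w + 30)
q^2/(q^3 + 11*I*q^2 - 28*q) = q/(q^2 + 11*I*q - 28)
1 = 1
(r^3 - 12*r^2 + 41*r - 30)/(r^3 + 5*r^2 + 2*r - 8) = (r^2 - 11*r + 30)/(r^2 + 6*r + 8)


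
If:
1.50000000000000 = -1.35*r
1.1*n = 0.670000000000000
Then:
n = 0.61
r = -1.11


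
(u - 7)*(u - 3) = u^2 - 10*u + 21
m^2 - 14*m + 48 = (m - 8)*(m - 6)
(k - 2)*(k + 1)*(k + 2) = k^3 + k^2 - 4*k - 4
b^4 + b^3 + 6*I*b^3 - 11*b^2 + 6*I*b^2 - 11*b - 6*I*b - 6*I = (b + 1)*(b + I)*(b + 2*I)*(b + 3*I)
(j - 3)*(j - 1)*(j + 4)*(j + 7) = j^4 + 7*j^3 - 13*j^2 - 79*j + 84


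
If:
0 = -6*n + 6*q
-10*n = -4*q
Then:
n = 0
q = 0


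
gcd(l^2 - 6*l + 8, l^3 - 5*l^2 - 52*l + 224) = l - 4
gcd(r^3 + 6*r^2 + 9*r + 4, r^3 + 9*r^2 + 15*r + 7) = r^2 + 2*r + 1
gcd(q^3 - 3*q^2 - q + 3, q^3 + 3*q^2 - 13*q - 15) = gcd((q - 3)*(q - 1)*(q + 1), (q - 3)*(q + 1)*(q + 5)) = q^2 - 2*q - 3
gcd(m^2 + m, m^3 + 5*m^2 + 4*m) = m^2 + m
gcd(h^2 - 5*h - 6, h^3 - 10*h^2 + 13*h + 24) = h + 1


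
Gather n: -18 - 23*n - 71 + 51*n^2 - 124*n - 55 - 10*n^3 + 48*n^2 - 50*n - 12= -10*n^3 + 99*n^2 - 197*n - 156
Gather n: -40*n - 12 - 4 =-40*n - 16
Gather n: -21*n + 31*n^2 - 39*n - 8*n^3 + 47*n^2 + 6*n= -8*n^3 + 78*n^2 - 54*n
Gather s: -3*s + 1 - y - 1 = -3*s - y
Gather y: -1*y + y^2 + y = y^2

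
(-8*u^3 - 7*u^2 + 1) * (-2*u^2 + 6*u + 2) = 16*u^5 - 34*u^4 - 58*u^3 - 16*u^2 + 6*u + 2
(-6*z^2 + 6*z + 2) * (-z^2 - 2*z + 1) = 6*z^4 + 6*z^3 - 20*z^2 + 2*z + 2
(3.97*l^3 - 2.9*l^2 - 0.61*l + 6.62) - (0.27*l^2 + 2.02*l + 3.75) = 3.97*l^3 - 3.17*l^2 - 2.63*l + 2.87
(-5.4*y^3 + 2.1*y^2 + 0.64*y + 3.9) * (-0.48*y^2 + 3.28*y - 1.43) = 2.592*y^5 - 18.72*y^4 + 14.3028*y^3 - 2.7758*y^2 + 11.8768*y - 5.577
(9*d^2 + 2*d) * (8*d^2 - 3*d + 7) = 72*d^4 - 11*d^3 + 57*d^2 + 14*d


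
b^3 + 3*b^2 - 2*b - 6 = (b + 3)*(b - sqrt(2))*(b + sqrt(2))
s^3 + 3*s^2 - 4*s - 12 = (s - 2)*(s + 2)*(s + 3)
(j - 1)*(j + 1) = j^2 - 1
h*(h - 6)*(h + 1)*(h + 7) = h^4 + 2*h^3 - 41*h^2 - 42*h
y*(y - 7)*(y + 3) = y^3 - 4*y^2 - 21*y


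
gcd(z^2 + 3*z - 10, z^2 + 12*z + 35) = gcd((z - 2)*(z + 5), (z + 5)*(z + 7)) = z + 5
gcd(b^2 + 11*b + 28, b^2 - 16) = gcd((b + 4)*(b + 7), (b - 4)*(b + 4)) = b + 4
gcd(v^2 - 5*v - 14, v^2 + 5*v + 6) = v + 2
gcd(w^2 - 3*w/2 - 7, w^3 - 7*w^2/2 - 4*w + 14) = w^2 - 3*w/2 - 7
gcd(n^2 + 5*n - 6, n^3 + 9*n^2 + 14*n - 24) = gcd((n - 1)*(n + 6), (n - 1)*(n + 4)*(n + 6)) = n^2 + 5*n - 6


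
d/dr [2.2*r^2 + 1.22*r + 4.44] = 4.4*r + 1.22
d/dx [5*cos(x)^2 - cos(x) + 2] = (1 - 10*cos(x))*sin(x)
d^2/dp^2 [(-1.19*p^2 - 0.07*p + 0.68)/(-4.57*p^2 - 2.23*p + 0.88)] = (2.8421709430404e-14*p^4 - 21.330932*p^3 - 56.496168*p^2 - 39.890616*p - 10.114712)/(95.443993*p^6 + 139.719981*p^5 + 13.042323*p^4 - 42.719441*p^3 - 2.511432*p^2 + 5.180736*p - 0.681472)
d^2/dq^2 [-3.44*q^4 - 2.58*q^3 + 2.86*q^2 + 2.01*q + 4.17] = -41.28*q^2 - 15.48*q + 5.72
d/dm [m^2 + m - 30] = 2*m + 1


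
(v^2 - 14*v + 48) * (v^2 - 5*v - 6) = v^4 - 19*v^3 + 112*v^2 - 156*v - 288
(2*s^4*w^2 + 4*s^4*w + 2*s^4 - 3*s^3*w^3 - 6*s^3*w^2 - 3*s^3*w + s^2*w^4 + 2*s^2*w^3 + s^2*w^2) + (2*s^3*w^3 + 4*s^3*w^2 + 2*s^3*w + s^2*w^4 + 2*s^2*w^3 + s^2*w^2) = 2*s^4*w^2 + 4*s^4*w + 2*s^4 - s^3*w^3 - 2*s^3*w^2 - s^3*w + 2*s^2*w^4 + 4*s^2*w^3 + 2*s^2*w^2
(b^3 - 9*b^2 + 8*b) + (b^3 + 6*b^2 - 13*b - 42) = 2*b^3 - 3*b^2 - 5*b - 42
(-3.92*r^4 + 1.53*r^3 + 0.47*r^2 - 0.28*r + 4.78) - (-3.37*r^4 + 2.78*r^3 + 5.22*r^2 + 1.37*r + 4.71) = -0.55*r^4 - 1.25*r^3 - 4.75*r^2 - 1.65*r + 0.0700000000000003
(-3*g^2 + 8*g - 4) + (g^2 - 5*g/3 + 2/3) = -2*g^2 + 19*g/3 - 10/3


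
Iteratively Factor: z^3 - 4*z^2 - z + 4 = (z - 4)*(z^2 - 1) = (z - 4)*(z - 1)*(z + 1)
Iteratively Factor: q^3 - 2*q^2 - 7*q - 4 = (q + 1)*(q^2 - 3*q - 4) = (q + 1)^2*(q - 4)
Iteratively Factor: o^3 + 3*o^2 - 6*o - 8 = (o + 4)*(o^2 - o - 2) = (o - 2)*(o + 4)*(o + 1)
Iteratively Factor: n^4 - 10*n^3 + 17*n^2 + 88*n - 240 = (n - 4)*(n^3 - 6*n^2 - 7*n + 60) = (n - 5)*(n - 4)*(n^2 - n - 12) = (n - 5)*(n - 4)*(n + 3)*(n - 4)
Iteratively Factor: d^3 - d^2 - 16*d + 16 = (d + 4)*(d^2 - 5*d + 4) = (d - 1)*(d + 4)*(d - 4)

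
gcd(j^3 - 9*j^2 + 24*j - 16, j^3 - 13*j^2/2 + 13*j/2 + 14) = j - 4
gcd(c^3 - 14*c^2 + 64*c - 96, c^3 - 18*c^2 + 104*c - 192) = c^2 - 10*c + 24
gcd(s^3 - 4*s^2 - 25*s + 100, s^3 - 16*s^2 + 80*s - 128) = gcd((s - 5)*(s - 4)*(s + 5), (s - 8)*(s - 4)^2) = s - 4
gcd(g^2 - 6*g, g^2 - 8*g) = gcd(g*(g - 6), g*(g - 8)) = g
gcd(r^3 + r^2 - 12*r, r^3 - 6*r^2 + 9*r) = r^2 - 3*r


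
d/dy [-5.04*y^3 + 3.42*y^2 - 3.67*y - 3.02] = -15.12*y^2 + 6.84*y - 3.67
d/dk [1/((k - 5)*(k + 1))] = 2*(2 - k)/(k^4 - 8*k^3 + 6*k^2 + 40*k + 25)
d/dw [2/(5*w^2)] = -4/(5*w^3)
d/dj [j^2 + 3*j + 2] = 2*j + 3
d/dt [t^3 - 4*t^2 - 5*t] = 3*t^2 - 8*t - 5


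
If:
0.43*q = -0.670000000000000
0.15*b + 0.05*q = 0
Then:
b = 0.52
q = -1.56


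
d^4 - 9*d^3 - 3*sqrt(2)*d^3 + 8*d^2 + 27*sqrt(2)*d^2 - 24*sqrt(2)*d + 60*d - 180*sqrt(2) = (d - 6)*(d - 5)*(d + 2)*(d - 3*sqrt(2))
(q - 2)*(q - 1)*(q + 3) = q^3 - 7*q + 6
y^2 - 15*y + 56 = (y - 8)*(y - 7)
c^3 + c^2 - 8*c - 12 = (c - 3)*(c + 2)^2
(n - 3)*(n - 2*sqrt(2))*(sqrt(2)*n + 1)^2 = 2*n^4 - 6*n^3 - 2*sqrt(2)*n^3 - 7*n^2 + 6*sqrt(2)*n^2 - 2*sqrt(2)*n + 21*n + 6*sqrt(2)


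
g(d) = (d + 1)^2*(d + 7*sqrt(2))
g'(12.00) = 738.39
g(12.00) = 3701.01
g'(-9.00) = 49.61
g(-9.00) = 57.57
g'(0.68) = 38.37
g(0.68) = 29.86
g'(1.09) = 50.30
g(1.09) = 48.00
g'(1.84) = 74.75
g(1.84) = 94.69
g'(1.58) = 65.89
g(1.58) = 76.41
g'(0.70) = 38.93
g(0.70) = 30.63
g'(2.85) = 112.99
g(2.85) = 188.98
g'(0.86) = 43.48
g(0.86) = 37.22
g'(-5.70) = -17.39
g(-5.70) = 92.77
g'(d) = (d + 1)^2 + (d + 7*sqrt(2))*(2*d + 2) = (d + 1)*(3*d + 1 + 14*sqrt(2))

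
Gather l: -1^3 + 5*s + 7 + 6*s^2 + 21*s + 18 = 6*s^2 + 26*s + 24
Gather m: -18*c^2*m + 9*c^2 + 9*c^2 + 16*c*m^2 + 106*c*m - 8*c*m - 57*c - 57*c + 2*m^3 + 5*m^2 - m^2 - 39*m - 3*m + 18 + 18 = 18*c^2 - 114*c + 2*m^3 + m^2*(16*c + 4) + m*(-18*c^2 + 98*c - 42) + 36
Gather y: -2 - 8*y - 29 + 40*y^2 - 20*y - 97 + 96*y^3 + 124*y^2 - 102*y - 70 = 96*y^3 + 164*y^2 - 130*y - 198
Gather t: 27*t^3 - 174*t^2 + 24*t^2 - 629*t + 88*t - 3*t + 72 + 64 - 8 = 27*t^3 - 150*t^2 - 544*t + 128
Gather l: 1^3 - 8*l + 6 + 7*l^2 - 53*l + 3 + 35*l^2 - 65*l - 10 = 42*l^2 - 126*l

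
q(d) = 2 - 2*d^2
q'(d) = -4*d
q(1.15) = -0.64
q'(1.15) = -4.60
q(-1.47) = -2.32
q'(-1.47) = 5.88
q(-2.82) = -13.90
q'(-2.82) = 11.28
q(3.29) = -19.65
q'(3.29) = -13.16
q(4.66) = -41.43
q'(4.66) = -18.64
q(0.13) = 1.97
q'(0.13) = -0.52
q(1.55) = -2.80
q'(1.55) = -6.20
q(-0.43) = 1.63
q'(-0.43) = 1.72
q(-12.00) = -286.00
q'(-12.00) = 48.00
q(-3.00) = -16.00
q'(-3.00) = 12.00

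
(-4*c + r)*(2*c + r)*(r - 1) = -8*c^2*r + 8*c^2 - 2*c*r^2 + 2*c*r + r^3 - r^2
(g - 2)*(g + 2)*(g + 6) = g^3 + 6*g^2 - 4*g - 24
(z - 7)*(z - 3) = z^2 - 10*z + 21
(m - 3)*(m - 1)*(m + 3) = m^3 - m^2 - 9*m + 9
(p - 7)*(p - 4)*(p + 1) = p^3 - 10*p^2 + 17*p + 28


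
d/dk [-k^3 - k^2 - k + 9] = -3*k^2 - 2*k - 1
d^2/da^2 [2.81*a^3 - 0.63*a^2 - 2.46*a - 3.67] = 16.86*a - 1.26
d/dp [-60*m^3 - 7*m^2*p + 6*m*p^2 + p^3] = -7*m^2 + 12*m*p + 3*p^2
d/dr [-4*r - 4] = -4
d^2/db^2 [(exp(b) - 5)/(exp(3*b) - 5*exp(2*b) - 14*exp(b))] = 2*(2*exp(5*b) - 30*exp(4*b) + 178*exp(3*b) - 215*exp(2*b) - 525*exp(b) - 490)*exp(-b)/(exp(6*b) - 15*exp(5*b) + 33*exp(4*b) + 295*exp(3*b) - 462*exp(2*b) - 2940*exp(b) - 2744)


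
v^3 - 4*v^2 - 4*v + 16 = (v - 4)*(v - 2)*(v + 2)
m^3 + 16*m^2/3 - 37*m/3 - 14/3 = (m - 2)*(m + 1/3)*(m + 7)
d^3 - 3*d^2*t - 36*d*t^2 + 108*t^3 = (d - 6*t)*(d - 3*t)*(d + 6*t)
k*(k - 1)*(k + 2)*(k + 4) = k^4 + 5*k^3 + 2*k^2 - 8*k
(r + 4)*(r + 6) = r^2 + 10*r + 24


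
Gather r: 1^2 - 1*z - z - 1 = -2*z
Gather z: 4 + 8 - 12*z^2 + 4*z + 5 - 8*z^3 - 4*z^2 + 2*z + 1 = -8*z^3 - 16*z^2 + 6*z + 18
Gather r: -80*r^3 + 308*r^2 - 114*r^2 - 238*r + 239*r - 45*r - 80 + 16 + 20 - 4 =-80*r^3 + 194*r^2 - 44*r - 48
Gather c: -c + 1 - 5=-c - 4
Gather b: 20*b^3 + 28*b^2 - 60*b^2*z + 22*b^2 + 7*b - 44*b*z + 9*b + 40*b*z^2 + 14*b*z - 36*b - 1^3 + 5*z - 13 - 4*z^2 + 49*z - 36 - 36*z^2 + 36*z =20*b^3 + b^2*(50 - 60*z) + b*(40*z^2 - 30*z - 20) - 40*z^2 + 90*z - 50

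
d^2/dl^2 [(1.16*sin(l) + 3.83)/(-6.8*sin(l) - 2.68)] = (155.95936*sin(l)^2 - 61.466336*sin(l) - 311.91872)/(314.432*sin(l)^3 + 371.7696*sin(l)^2 + 146.52096*sin(l) + 19.248832)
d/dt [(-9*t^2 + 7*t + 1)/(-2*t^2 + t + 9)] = (5*t^2 - 158*t + 62)/(4*t^4 - 4*t^3 - 35*t^2 + 18*t + 81)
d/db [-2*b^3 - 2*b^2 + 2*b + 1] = -6*b^2 - 4*b + 2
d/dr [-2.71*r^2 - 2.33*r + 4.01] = -5.42*r - 2.33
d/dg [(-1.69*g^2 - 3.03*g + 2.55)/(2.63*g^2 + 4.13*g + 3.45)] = (0.9892*g^2 - 25.074*g - 20.985)/(6.9169*g^4 + 21.7238*g^3 + 35.2039*g^2 + 28.497*g + 11.9025)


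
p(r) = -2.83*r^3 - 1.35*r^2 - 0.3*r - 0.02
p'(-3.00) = -68.61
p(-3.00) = 65.14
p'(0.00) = -0.30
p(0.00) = -0.02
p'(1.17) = -15.08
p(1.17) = -6.75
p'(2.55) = -62.39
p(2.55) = -56.49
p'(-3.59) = -100.03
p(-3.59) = 114.60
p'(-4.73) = -177.47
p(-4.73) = 270.68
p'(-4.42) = -154.23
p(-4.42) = 219.30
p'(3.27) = -99.91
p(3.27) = -114.39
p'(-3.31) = -84.38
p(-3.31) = 88.81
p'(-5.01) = -199.87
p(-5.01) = 323.47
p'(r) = -8.49*r^2 - 2.7*r - 0.3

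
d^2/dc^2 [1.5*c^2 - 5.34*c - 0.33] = 3.00000000000000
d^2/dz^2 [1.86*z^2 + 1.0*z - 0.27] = 3.72000000000000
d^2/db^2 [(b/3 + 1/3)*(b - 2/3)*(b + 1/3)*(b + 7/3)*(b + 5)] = 20*b^3/3 + 32*b^2 + 32*b + 188/81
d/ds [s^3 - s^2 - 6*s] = 3*s^2 - 2*s - 6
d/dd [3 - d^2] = -2*d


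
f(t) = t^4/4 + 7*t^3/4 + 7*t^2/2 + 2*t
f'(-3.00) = 1.25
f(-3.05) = -1.56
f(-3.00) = -1.50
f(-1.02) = 0.01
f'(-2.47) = 1.67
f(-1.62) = 0.23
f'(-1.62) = 0.19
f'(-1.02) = -0.74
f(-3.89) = -0.58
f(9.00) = 3217.50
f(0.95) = 6.76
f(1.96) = 34.23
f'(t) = t^3 + 21*t^2/4 + 7*t + 2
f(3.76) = 199.99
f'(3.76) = 155.70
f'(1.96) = 43.42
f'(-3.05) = 1.12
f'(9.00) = 1219.25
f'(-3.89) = -4.65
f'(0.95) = 14.25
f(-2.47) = -0.65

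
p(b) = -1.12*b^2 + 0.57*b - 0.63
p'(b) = 0.57 - 2.24*b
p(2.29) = -5.20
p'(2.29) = -4.56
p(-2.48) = -8.93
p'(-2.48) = 6.13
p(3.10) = -9.63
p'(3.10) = -6.37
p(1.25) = -1.67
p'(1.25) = -2.23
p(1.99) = -3.93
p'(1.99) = -3.89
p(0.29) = -0.56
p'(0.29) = -0.08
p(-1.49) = -3.97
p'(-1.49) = 3.91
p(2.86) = -8.16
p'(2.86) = -5.84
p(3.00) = -9.00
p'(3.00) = -6.15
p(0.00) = -0.63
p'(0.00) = 0.57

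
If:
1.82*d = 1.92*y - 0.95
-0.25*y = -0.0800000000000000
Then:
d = -0.18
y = 0.32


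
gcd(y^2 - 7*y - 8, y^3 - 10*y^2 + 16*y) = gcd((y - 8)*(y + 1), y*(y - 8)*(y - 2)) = y - 8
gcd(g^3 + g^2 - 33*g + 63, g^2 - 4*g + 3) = g - 3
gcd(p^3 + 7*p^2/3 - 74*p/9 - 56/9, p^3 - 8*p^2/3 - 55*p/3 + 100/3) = p + 4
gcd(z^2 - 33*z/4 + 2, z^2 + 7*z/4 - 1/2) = z - 1/4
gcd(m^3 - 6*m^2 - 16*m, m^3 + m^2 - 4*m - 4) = m + 2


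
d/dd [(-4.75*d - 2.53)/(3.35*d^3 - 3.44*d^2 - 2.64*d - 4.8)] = (31.825*d^3 + 9.0865*d^2 - 17.4064*d + 16.1208)/(11.2225*d^6 - 23.048*d^5 - 5.8544*d^4 - 13.9968*d^3 + 39.9936*d^2 + 25.344*d + 23.04)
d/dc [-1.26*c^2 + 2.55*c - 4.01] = 2.55 - 2.52*c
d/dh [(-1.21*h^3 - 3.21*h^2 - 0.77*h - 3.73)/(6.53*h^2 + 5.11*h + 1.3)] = (-7.9013*h^4 - 12.3662*h^3 - 16.094*h^2 + 40.3678*h + 18.0593)/(42.6409*h^4 + 66.7366*h^3 + 43.0901*h^2 + 13.286*h + 1.69)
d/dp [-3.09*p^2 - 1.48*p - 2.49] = -6.18*p - 1.48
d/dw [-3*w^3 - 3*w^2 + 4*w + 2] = -9*w^2 - 6*w + 4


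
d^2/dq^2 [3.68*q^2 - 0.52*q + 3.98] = 7.36000000000000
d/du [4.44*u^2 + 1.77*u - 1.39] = 8.88*u + 1.77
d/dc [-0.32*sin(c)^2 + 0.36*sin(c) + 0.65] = (0.36 - 0.64*sin(c))*cos(c)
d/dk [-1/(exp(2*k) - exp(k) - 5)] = (2*exp(k) - 1)*exp(k)/(-exp(2*k) + exp(k) + 5)^2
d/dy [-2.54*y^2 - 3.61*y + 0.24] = -5.08*y - 3.61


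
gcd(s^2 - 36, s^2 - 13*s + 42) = s - 6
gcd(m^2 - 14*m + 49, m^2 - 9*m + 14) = m - 7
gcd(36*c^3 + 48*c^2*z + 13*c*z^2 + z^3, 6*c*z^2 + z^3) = 6*c + z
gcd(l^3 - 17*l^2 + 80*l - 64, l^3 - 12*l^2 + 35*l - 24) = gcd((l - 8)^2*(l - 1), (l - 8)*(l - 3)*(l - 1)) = l^2 - 9*l + 8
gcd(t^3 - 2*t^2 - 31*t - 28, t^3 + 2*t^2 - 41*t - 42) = t + 1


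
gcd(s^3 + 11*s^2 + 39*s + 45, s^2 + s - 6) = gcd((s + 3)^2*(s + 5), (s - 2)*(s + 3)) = s + 3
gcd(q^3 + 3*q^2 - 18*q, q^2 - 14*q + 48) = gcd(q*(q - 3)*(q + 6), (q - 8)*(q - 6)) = 1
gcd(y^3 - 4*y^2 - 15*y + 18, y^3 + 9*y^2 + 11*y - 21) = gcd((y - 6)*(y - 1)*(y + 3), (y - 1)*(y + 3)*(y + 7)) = y^2 + 2*y - 3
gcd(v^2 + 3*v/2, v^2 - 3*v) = v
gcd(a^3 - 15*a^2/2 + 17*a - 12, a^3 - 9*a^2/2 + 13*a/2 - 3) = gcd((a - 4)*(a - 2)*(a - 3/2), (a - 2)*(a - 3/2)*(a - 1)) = a^2 - 7*a/2 + 3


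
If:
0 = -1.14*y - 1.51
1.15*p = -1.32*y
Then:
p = 1.52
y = -1.32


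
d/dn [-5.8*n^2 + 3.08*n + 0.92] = 3.08 - 11.6*n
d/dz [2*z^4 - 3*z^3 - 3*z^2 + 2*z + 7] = 8*z^3 - 9*z^2 - 6*z + 2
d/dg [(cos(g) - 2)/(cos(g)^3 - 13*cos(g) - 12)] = (3*cos(g)/2 - 3*cos(2*g) + cos(3*g)/2 + 35)*sin(g)/(-cos(g)^3 + 13*cos(g) + 12)^2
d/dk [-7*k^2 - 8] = -14*k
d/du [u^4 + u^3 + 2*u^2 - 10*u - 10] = 4*u^3 + 3*u^2 + 4*u - 10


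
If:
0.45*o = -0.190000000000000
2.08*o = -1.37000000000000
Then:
No Solution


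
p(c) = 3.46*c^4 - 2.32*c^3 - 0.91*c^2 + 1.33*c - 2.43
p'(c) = 13.84*c^3 - 6.96*c^2 - 1.82*c + 1.33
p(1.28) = 2.20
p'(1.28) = 16.62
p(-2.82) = 257.42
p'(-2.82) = -359.26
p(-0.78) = -1.64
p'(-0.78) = -8.05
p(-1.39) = 13.11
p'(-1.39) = -46.76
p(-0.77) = -1.72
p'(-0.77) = -7.71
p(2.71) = 134.94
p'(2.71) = 220.73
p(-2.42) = 140.57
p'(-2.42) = -231.17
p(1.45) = 5.81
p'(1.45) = 26.25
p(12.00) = 67620.09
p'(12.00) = 22892.77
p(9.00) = 20945.61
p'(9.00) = 9510.55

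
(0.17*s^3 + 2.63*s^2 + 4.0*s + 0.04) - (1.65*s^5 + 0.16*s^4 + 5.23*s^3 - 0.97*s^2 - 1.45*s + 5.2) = -1.65*s^5 - 0.16*s^4 - 5.06*s^3 + 3.6*s^2 + 5.45*s - 5.16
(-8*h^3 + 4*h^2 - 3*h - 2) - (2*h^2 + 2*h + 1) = -8*h^3 + 2*h^2 - 5*h - 3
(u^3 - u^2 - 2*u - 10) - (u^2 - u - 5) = u^3 - 2*u^2 - u - 5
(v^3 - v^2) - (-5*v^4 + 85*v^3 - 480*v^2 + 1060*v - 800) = 5*v^4 - 84*v^3 + 479*v^2 - 1060*v + 800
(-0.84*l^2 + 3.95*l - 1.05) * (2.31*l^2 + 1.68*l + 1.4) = -1.9404*l^4 + 7.7133*l^3 + 3.0345*l^2 + 3.766*l - 1.47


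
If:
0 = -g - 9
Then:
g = -9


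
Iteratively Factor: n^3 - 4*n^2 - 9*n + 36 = (n - 3)*(n^2 - n - 12) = (n - 3)*(n + 3)*(n - 4)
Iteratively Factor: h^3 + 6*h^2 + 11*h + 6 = (h + 2)*(h^2 + 4*h + 3) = (h + 1)*(h + 2)*(h + 3)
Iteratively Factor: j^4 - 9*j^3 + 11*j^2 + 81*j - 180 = (j + 3)*(j^3 - 12*j^2 + 47*j - 60) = (j - 4)*(j + 3)*(j^2 - 8*j + 15) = (j - 5)*(j - 4)*(j + 3)*(j - 3)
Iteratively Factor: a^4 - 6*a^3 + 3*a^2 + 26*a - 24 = (a - 4)*(a^3 - 2*a^2 - 5*a + 6) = (a - 4)*(a - 3)*(a^2 + a - 2) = (a - 4)*(a - 3)*(a - 1)*(a + 2)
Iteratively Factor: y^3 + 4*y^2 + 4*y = (y + 2)*(y^2 + 2*y) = y*(y + 2)*(y + 2)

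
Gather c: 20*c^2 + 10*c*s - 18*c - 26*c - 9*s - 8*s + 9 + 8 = 20*c^2 + c*(10*s - 44) - 17*s + 17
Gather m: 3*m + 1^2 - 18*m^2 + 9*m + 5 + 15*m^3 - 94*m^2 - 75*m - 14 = 15*m^3 - 112*m^2 - 63*m - 8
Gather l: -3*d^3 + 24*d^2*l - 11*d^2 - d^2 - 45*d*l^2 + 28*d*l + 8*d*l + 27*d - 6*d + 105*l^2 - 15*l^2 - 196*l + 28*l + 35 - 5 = -3*d^3 - 12*d^2 + 21*d + l^2*(90 - 45*d) + l*(24*d^2 + 36*d - 168) + 30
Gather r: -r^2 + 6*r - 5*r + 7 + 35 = -r^2 + r + 42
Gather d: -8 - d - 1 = -d - 9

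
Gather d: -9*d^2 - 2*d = -9*d^2 - 2*d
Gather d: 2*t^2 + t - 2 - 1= 2*t^2 + t - 3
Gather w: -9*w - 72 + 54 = -9*w - 18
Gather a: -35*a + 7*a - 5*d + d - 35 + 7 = -28*a - 4*d - 28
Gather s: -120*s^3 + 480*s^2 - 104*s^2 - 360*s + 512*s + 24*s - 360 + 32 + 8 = -120*s^3 + 376*s^2 + 176*s - 320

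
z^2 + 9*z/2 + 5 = (z + 2)*(z + 5/2)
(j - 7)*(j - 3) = j^2 - 10*j + 21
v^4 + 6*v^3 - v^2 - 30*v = v*(v - 2)*(v + 3)*(v + 5)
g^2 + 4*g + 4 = (g + 2)^2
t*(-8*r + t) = -8*r*t + t^2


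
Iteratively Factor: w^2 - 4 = (w - 2)*(w + 2)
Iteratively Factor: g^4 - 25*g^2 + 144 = (g - 3)*(g^3 + 3*g^2 - 16*g - 48) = (g - 4)*(g - 3)*(g^2 + 7*g + 12) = (g - 4)*(g - 3)*(g + 4)*(g + 3)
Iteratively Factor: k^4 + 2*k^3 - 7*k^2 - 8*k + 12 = (k - 2)*(k^3 + 4*k^2 + k - 6) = (k - 2)*(k + 3)*(k^2 + k - 2) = (k - 2)*(k + 2)*(k + 3)*(k - 1)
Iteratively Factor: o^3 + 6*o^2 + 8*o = (o)*(o^2 + 6*o + 8) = o*(o + 4)*(o + 2)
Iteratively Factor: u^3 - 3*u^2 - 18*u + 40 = (u - 2)*(u^2 - u - 20) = (u - 5)*(u - 2)*(u + 4)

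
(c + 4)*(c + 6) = c^2 + 10*c + 24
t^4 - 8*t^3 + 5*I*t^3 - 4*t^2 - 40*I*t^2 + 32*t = t*(t - 8)*(t + I)*(t + 4*I)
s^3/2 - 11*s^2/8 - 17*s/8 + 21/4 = (s/2 + 1)*(s - 3)*(s - 7/4)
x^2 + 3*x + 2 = (x + 1)*(x + 2)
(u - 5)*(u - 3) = u^2 - 8*u + 15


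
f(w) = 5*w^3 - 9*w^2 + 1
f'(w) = 15*w^2 - 18*w = 3*w*(5*w - 6)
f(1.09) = -3.22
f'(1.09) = -1.80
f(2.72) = 35.03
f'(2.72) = 62.02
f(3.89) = 159.13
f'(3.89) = 156.96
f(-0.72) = -5.53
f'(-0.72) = 20.74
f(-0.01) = 1.00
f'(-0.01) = 0.18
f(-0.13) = 0.84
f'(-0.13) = 2.59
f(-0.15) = 0.78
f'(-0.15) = 3.04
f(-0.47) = -1.51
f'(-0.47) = 11.77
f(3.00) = 55.00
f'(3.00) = 81.00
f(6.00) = 757.00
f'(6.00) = 432.00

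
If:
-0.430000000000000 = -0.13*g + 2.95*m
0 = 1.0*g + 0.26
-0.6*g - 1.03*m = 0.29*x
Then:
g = -0.26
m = -0.16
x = 1.10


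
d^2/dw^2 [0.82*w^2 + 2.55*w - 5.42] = 1.64000000000000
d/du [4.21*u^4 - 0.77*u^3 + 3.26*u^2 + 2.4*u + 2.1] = 16.84*u^3 - 2.31*u^2 + 6.52*u + 2.4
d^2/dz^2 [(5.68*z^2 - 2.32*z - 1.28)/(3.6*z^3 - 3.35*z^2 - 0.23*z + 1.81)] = (147.2256*z^6 - 180.4032*z^5 - 2.97216000000014*z^4 - 335.83072*z^3 + 308.21976*z^2 - 40.27848*z + 19.62688)/(46.656*z^9 - 130.248*z^8 + 112.2606*z^7 + 49.420225*z^6 - 138.143805*z^5 + 51.41445*z^4 + 43.737343*z^3 - 32.637558*z^2 - 2.260509*z + 5.929741)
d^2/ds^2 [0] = 0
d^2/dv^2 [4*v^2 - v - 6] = 8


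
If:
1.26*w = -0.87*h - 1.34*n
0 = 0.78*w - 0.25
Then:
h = -1.54022988505747*n - 0.464190981432361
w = 0.32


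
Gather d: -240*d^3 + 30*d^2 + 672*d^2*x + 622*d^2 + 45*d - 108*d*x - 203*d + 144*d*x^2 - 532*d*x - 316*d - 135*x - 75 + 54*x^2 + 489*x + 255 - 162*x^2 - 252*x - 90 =-240*d^3 + d^2*(672*x + 652) + d*(144*x^2 - 640*x - 474) - 108*x^2 + 102*x + 90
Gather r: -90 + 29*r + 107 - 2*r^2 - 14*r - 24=-2*r^2 + 15*r - 7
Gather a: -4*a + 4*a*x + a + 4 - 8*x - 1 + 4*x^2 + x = a*(4*x - 3) + 4*x^2 - 7*x + 3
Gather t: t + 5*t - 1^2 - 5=6*t - 6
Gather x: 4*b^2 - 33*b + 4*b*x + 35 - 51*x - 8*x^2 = 4*b^2 - 33*b - 8*x^2 + x*(4*b - 51) + 35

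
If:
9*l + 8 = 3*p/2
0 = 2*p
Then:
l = -8/9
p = 0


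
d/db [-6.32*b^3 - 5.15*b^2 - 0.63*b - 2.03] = -18.96*b^2 - 10.3*b - 0.63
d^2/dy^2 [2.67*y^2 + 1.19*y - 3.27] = 5.34000000000000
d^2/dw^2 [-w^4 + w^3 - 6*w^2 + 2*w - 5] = -12*w^2 + 6*w - 12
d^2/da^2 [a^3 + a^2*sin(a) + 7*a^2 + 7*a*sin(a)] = -a^2*sin(a) - 7*a*sin(a) + 4*a*cos(a) + 6*a + 2*sin(a) + 14*cos(a) + 14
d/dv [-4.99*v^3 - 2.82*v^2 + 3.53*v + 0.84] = -14.97*v^2 - 5.64*v + 3.53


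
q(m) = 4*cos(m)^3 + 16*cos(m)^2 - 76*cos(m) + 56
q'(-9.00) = -39.23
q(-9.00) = 135.50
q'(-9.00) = -39.23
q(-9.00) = 135.50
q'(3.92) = -65.09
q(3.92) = 116.78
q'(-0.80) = -34.35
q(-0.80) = 12.17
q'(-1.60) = -76.89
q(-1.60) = 58.23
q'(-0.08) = -2.57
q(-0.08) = 0.10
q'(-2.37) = -64.69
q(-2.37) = 117.22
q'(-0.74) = -30.90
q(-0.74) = 10.21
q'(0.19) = 6.23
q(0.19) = 0.58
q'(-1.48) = -72.70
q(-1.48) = 49.24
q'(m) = -12*sin(m)*cos(m)^2 - 32*sin(m)*cos(m) + 76*sin(m)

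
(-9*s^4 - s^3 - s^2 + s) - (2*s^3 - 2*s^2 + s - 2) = -9*s^4 - 3*s^3 + s^2 + 2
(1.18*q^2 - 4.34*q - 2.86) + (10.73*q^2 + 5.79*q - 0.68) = 11.91*q^2 + 1.45*q - 3.54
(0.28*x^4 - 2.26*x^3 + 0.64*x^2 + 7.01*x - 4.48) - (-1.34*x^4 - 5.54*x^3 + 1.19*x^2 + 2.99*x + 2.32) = 1.62*x^4 + 3.28*x^3 - 0.55*x^2 + 4.02*x - 6.8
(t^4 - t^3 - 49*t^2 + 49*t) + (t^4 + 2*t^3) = 2*t^4 + t^3 - 49*t^2 + 49*t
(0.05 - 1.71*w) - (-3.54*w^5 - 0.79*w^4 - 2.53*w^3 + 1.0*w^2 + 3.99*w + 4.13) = 3.54*w^5 + 0.79*w^4 + 2.53*w^3 - 1.0*w^2 - 5.7*w - 4.08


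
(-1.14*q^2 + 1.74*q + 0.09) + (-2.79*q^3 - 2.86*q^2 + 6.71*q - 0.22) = -2.79*q^3 - 4.0*q^2 + 8.45*q - 0.13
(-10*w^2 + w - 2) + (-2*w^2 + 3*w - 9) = -12*w^2 + 4*w - 11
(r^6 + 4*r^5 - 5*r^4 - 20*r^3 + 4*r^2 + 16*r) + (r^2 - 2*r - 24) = r^6 + 4*r^5 - 5*r^4 - 20*r^3 + 5*r^2 + 14*r - 24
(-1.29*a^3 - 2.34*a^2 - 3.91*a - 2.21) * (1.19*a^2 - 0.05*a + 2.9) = -1.5351*a^5 - 2.7201*a^4 - 8.2769*a^3 - 9.2204*a^2 - 11.2285*a - 6.409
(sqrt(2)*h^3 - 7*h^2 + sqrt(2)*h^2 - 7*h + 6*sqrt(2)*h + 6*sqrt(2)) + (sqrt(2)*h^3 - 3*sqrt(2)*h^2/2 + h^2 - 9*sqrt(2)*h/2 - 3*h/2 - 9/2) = 2*sqrt(2)*h^3 - 6*h^2 - sqrt(2)*h^2/2 - 17*h/2 + 3*sqrt(2)*h/2 - 9/2 + 6*sqrt(2)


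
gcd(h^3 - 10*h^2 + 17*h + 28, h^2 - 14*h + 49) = h - 7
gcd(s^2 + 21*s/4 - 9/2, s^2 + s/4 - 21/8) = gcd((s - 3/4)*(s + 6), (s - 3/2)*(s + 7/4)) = 1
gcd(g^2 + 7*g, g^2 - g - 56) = g + 7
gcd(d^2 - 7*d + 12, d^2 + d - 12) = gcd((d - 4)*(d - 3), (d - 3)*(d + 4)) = d - 3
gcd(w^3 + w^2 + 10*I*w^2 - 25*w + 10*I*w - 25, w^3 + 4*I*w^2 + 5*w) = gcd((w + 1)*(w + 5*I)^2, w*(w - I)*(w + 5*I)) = w + 5*I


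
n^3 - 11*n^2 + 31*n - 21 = (n - 7)*(n - 3)*(n - 1)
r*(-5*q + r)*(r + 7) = -5*q*r^2 - 35*q*r + r^3 + 7*r^2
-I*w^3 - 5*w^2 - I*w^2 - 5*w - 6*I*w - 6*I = (w + 1)*(w - 6*I)*(-I*w + 1)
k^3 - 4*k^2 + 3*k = k*(k - 3)*(k - 1)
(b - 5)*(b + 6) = b^2 + b - 30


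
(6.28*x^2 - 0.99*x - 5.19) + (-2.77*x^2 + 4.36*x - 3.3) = 3.51*x^2 + 3.37*x - 8.49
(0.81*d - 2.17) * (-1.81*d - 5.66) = -1.4661*d^2 - 0.6569*d + 12.2822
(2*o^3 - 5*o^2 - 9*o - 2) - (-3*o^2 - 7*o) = 2*o^3 - 2*o^2 - 2*o - 2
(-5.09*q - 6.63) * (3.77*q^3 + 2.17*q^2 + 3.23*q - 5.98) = -19.1893*q^4 - 36.0404*q^3 - 30.8278*q^2 + 9.0233*q + 39.6474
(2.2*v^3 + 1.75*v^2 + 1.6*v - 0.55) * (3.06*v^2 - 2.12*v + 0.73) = 6.732*v^5 + 0.691*v^4 + 2.792*v^3 - 3.7975*v^2 + 2.334*v - 0.4015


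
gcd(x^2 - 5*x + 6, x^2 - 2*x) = x - 2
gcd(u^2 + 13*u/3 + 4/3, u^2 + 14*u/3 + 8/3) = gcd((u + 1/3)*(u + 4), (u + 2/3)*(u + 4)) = u + 4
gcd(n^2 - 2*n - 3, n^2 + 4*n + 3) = n + 1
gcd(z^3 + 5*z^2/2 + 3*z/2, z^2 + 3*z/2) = z^2 + 3*z/2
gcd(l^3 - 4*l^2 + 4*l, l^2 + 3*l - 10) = l - 2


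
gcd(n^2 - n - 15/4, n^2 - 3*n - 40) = 1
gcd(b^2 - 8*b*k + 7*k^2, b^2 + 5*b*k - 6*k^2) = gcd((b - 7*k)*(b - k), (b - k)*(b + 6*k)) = b - k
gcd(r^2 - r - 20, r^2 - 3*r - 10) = r - 5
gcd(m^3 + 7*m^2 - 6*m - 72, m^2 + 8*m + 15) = 1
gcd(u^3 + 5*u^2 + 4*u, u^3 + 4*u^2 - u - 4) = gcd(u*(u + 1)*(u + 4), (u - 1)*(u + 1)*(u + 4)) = u^2 + 5*u + 4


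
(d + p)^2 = d^2 + 2*d*p + p^2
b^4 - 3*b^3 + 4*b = b*(b - 2)^2*(b + 1)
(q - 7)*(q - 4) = q^2 - 11*q + 28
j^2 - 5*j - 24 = (j - 8)*(j + 3)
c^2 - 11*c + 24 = (c - 8)*(c - 3)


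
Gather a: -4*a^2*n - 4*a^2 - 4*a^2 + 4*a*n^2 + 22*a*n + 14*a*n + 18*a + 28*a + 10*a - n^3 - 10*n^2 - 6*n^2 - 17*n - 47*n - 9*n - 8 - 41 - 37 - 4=a^2*(-4*n - 8) + a*(4*n^2 + 36*n + 56) - n^3 - 16*n^2 - 73*n - 90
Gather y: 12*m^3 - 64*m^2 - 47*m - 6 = 12*m^3 - 64*m^2 - 47*m - 6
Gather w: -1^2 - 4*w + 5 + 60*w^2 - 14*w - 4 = 60*w^2 - 18*w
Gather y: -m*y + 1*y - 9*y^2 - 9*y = -9*y^2 + y*(-m - 8)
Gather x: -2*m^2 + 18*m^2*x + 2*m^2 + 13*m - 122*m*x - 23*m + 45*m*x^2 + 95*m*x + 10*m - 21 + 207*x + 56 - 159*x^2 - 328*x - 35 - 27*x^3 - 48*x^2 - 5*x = -27*x^3 + x^2*(45*m - 207) + x*(18*m^2 - 27*m - 126)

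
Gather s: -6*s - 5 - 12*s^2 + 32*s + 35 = -12*s^2 + 26*s + 30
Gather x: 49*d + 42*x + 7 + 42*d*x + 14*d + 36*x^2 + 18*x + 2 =63*d + 36*x^2 + x*(42*d + 60) + 9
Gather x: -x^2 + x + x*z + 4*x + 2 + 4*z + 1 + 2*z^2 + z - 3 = -x^2 + x*(z + 5) + 2*z^2 + 5*z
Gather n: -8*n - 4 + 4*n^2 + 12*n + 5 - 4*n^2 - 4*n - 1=0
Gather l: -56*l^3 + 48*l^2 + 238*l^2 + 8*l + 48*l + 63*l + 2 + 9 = -56*l^3 + 286*l^2 + 119*l + 11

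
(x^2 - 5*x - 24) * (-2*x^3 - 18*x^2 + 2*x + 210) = -2*x^5 - 8*x^4 + 140*x^3 + 632*x^2 - 1098*x - 5040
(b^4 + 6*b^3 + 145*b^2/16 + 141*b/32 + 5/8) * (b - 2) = b^5 + 4*b^4 - 47*b^3/16 - 439*b^2/32 - 131*b/16 - 5/4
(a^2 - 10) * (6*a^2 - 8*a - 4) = 6*a^4 - 8*a^3 - 64*a^2 + 80*a + 40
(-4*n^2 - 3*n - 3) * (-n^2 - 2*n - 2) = 4*n^4 + 11*n^3 + 17*n^2 + 12*n + 6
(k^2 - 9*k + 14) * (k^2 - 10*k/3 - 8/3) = k^4 - 37*k^3/3 + 124*k^2/3 - 68*k/3 - 112/3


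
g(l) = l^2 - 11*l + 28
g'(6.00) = 1.00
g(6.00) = -2.00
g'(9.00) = 7.00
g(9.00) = 10.00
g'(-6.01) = -23.02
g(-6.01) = 130.23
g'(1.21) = -8.58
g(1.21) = 16.15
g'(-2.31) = -15.62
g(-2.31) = 58.75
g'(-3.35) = -17.70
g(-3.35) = 76.07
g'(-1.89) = -14.78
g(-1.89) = 52.36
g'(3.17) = -4.66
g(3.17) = 3.18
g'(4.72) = -1.56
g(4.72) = -1.64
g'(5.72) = 0.44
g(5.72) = -2.20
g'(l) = 2*l - 11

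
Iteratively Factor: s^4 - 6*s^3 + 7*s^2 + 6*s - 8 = (s + 1)*(s^3 - 7*s^2 + 14*s - 8) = (s - 1)*(s + 1)*(s^2 - 6*s + 8) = (s - 2)*(s - 1)*(s + 1)*(s - 4)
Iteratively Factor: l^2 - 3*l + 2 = (l - 2)*(l - 1)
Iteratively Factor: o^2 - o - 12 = (o + 3)*(o - 4)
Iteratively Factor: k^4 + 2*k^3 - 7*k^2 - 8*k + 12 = (k - 1)*(k^3 + 3*k^2 - 4*k - 12) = (k - 1)*(k + 2)*(k^2 + k - 6) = (k - 1)*(k + 2)*(k + 3)*(k - 2)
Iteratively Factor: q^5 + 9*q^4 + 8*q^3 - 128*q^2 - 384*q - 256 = (q + 4)*(q^4 + 5*q^3 - 12*q^2 - 80*q - 64) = (q - 4)*(q + 4)*(q^3 + 9*q^2 + 24*q + 16) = (q - 4)*(q + 4)^2*(q^2 + 5*q + 4) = (q - 4)*(q + 1)*(q + 4)^2*(q + 4)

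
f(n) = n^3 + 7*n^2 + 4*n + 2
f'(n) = 3*n^2 + 14*n + 4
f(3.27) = 124.90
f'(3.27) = 81.86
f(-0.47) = 1.56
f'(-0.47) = -1.92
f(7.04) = 726.00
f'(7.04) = 251.24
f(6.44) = 585.17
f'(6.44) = 218.58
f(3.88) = 181.31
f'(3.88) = 103.48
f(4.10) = 204.99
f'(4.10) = 111.83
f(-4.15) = 34.48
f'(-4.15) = -2.43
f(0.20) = 3.09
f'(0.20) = 6.92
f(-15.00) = -1858.00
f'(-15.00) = 469.00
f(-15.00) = -1858.00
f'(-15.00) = 469.00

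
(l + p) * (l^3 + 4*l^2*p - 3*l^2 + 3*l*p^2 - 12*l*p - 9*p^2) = l^4 + 5*l^3*p - 3*l^3 + 7*l^2*p^2 - 15*l^2*p + 3*l*p^3 - 21*l*p^2 - 9*p^3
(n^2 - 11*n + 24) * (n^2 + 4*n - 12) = n^4 - 7*n^3 - 32*n^2 + 228*n - 288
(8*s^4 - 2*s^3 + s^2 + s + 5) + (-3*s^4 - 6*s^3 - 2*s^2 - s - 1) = 5*s^4 - 8*s^3 - s^2 + 4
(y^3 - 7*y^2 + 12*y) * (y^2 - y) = y^5 - 8*y^4 + 19*y^3 - 12*y^2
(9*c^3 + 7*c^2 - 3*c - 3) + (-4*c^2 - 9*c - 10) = 9*c^3 + 3*c^2 - 12*c - 13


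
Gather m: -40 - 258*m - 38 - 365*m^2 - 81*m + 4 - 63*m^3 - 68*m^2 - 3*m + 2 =-63*m^3 - 433*m^2 - 342*m - 72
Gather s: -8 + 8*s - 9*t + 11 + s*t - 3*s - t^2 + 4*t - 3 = s*(t + 5) - t^2 - 5*t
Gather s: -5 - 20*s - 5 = -20*s - 10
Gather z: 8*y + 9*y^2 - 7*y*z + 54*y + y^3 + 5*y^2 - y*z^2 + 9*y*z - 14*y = y^3 + 14*y^2 - y*z^2 + 2*y*z + 48*y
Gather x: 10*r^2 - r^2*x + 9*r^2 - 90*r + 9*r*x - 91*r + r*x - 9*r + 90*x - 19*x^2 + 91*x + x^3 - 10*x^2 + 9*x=19*r^2 - 190*r + x^3 - 29*x^2 + x*(-r^2 + 10*r + 190)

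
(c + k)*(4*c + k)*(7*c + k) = 28*c^3 + 39*c^2*k + 12*c*k^2 + k^3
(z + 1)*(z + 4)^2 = z^3 + 9*z^2 + 24*z + 16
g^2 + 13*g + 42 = (g + 6)*(g + 7)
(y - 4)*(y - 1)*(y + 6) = y^3 + y^2 - 26*y + 24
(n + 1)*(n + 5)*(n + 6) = n^3 + 12*n^2 + 41*n + 30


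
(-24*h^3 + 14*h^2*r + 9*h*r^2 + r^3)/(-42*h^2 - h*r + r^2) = (-4*h^2 + 3*h*r + r^2)/(-7*h + r)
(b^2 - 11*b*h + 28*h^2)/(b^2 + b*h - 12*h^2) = (b^2 - 11*b*h + 28*h^2)/(b^2 + b*h - 12*h^2)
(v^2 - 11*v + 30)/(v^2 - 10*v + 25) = (v - 6)/(v - 5)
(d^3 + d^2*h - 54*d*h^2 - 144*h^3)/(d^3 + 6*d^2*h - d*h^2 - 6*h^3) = (d^2 - 5*d*h - 24*h^2)/(d^2 - h^2)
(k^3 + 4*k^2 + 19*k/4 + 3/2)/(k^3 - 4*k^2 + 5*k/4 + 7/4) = (2*k^2 + 7*k + 6)/(2*k^2 - 9*k + 7)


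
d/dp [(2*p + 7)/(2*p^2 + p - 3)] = (4*p^2 + 2*p - (2*p + 7)*(4*p + 1) - 6)/(2*p^2 + p - 3)^2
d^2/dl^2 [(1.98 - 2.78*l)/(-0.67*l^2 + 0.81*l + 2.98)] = ((7.1568 - 11.1756*l)*(-0.67*l^2 + 0.81*l + 2.98) - (1.34*l - 0.81)*(2.68*l - 1.62)*(2.78*l - 1.98))/(-0.67*l^2 + 0.81*l + 2.98)^3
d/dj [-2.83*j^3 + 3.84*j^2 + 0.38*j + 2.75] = -8.49*j^2 + 7.68*j + 0.38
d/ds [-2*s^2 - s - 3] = -4*s - 1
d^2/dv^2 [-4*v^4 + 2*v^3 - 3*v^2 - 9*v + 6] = -48*v^2 + 12*v - 6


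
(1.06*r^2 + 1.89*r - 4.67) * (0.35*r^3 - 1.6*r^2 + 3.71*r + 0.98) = 0.371*r^5 - 1.0345*r^4 - 0.725899999999999*r^3 + 15.5227*r^2 - 15.4735*r - 4.5766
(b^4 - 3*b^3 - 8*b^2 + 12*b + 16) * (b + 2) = b^5 - b^4 - 14*b^3 - 4*b^2 + 40*b + 32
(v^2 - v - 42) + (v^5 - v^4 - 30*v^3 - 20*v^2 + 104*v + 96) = v^5 - v^4 - 30*v^3 - 19*v^2 + 103*v + 54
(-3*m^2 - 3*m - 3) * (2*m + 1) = -6*m^3 - 9*m^2 - 9*m - 3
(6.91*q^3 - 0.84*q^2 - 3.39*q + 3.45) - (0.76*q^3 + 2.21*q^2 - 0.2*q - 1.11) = 6.15*q^3 - 3.05*q^2 - 3.19*q + 4.56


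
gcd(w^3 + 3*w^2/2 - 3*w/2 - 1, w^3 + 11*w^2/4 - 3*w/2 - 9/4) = w - 1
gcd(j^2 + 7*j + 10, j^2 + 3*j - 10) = j + 5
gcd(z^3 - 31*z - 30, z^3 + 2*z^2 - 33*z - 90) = z^2 - z - 30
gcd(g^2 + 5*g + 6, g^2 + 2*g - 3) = g + 3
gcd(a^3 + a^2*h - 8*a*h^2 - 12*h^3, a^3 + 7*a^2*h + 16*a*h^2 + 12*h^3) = a^2 + 4*a*h + 4*h^2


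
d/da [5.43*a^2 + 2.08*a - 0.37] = 10.86*a + 2.08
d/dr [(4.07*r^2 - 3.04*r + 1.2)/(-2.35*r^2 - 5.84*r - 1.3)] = (-30.9128*r^2 - 4.942*r + 10.96)/(5.5225*r^4 + 27.448*r^3 + 40.2156*r^2 + 15.184*r + 1.69)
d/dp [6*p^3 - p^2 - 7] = 2*p*(9*p - 1)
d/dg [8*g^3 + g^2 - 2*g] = 24*g^2 + 2*g - 2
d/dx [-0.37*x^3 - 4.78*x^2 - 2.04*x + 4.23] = -1.11*x^2 - 9.56*x - 2.04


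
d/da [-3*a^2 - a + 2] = -6*a - 1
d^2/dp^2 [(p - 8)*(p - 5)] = 2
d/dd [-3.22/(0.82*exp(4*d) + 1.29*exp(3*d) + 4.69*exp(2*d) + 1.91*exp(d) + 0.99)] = (10.5616*exp(3*d) + 12.4614*exp(2*d) + 30.2036*exp(d) + 6.1502)*exp(d)/(0.82*exp(4*d) + 1.29*exp(3*d) + 4.69*exp(2*d) + 1.91*exp(d) + 0.99)^2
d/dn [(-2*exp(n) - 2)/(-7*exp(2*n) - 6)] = 2*(-14*(exp(n) + 1)*exp(n) + 7*exp(2*n) + 6)*exp(n)/(7*exp(2*n) + 6)^2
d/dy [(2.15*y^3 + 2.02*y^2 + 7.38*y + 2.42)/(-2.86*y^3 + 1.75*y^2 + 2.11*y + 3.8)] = (3.5527136788005e-15*y^5 + 9.5397*y^4 + 51.2866*y^3 + 36.6208*y^2 + 6.882*y + 22.9378)/(8.1796*y^6 - 10.01*y^5 - 9.0067*y^4 - 14.351*y^3 + 17.7521*y^2 + 16.036*y + 14.44)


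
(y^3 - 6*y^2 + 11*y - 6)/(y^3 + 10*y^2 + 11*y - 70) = (y^2 - 4*y + 3)/(y^2 + 12*y + 35)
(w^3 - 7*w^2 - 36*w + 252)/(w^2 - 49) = (w^2 - 36)/(w + 7)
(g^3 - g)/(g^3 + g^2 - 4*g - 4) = g*(g - 1)/(g^2 - 4)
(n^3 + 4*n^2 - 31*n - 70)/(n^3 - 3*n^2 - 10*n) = (n + 7)/n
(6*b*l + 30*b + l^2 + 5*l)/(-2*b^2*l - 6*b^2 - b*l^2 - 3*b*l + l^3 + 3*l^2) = (-6*b*l - 30*b - l^2 - 5*l)/(2*b^2*l + 6*b^2 + b*l^2 + 3*b*l - l^3 - 3*l^2)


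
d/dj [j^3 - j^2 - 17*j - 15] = 3*j^2 - 2*j - 17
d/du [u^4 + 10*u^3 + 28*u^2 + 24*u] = 4*u^3 + 30*u^2 + 56*u + 24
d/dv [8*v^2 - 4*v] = 16*v - 4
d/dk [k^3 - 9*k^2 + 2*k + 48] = 3*k^2 - 18*k + 2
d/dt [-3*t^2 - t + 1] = -6*t - 1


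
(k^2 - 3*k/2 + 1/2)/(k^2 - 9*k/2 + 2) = (k - 1)/(k - 4)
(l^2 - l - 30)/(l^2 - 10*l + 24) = (l + 5)/(l - 4)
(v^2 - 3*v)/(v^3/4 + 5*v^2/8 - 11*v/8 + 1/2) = 8*v*(v - 3)/(2*v^3 + 5*v^2 - 11*v + 4)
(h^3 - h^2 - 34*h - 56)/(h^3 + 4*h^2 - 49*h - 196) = (h + 2)/(h + 7)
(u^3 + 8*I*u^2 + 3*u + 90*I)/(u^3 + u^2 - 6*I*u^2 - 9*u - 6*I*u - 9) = (u^2 + 11*I*u - 30)/(u^2 + u*(1 - 3*I) - 3*I)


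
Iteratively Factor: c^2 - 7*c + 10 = (c - 2)*(c - 5)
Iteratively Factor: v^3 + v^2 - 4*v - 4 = (v - 2)*(v^2 + 3*v + 2) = (v - 2)*(v + 1)*(v + 2)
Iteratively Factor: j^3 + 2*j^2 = (j)*(j^2 + 2*j) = j*(j + 2)*(j)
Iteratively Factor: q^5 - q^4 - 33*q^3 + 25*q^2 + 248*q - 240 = (q - 5)*(q^4 + 4*q^3 - 13*q^2 - 40*q + 48) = (q - 5)*(q + 4)*(q^3 - 13*q + 12) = (q - 5)*(q + 4)^2*(q^2 - 4*q + 3) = (q - 5)*(q - 3)*(q + 4)^2*(q - 1)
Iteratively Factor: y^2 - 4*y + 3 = (y - 3)*(y - 1)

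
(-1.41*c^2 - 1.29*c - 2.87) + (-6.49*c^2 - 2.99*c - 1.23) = -7.9*c^2 - 4.28*c - 4.1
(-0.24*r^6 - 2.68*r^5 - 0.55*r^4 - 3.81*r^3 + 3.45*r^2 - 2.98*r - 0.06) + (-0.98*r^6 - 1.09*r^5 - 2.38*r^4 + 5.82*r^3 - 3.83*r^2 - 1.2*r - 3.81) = -1.22*r^6 - 3.77*r^5 - 2.93*r^4 + 2.01*r^3 - 0.38*r^2 - 4.18*r - 3.87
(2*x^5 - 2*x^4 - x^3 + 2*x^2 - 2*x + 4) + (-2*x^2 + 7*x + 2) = 2*x^5 - 2*x^4 - x^3 + 5*x + 6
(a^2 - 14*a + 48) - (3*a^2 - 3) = -2*a^2 - 14*a + 51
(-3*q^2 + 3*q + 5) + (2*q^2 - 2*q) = -q^2 + q + 5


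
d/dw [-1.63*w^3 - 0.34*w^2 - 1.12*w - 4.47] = -4.89*w^2 - 0.68*w - 1.12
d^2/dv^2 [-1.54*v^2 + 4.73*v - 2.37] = -3.08000000000000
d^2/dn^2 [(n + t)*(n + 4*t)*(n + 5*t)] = 6*n + 20*t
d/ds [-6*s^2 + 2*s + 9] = 2 - 12*s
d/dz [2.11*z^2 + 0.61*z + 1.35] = 4.22*z + 0.61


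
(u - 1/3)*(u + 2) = u^2 + 5*u/3 - 2/3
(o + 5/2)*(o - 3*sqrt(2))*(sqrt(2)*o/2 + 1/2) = sqrt(2)*o^3/2 - 5*o^2/2 + 5*sqrt(2)*o^2/4 - 25*o/4 - 3*sqrt(2)*o/2 - 15*sqrt(2)/4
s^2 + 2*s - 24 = (s - 4)*(s + 6)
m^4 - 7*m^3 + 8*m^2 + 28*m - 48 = (m - 4)*(m - 3)*(m - 2)*(m + 2)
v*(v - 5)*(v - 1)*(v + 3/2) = v^4 - 9*v^3/2 - 4*v^2 + 15*v/2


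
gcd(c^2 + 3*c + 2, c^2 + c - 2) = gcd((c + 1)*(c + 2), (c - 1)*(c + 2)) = c + 2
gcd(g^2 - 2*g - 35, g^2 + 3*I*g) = 1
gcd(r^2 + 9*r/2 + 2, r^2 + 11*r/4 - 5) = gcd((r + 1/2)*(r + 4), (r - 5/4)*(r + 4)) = r + 4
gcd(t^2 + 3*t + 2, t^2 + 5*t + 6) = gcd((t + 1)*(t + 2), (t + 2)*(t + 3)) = t + 2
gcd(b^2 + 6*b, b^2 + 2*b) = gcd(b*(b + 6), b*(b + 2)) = b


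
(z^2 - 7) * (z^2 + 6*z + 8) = z^4 + 6*z^3 + z^2 - 42*z - 56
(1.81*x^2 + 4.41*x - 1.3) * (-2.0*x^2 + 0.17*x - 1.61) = -3.62*x^4 - 8.5123*x^3 + 0.4356*x^2 - 7.3211*x + 2.093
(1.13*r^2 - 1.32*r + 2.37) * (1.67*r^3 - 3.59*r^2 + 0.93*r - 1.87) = 1.8871*r^5 - 6.2611*r^4 + 9.7476*r^3 - 11.849*r^2 + 4.6725*r - 4.4319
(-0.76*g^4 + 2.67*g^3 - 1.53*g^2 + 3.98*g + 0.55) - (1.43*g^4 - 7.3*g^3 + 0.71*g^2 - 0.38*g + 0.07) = -2.19*g^4 + 9.97*g^3 - 2.24*g^2 + 4.36*g + 0.48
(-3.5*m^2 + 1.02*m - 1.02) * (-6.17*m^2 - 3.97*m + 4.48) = 21.595*m^4 + 7.6016*m^3 - 13.436*m^2 + 8.619*m - 4.5696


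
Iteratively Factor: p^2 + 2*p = (p + 2)*(p)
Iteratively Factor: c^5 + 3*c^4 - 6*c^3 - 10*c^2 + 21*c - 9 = (c - 1)*(c^4 + 4*c^3 - 2*c^2 - 12*c + 9) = (c - 1)^2*(c^3 + 5*c^2 + 3*c - 9) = (c - 1)^2*(c + 3)*(c^2 + 2*c - 3) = (c - 1)^2*(c + 3)^2*(c - 1)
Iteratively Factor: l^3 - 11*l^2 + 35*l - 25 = (l - 5)*(l^2 - 6*l + 5) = (l - 5)*(l - 1)*(l - 5)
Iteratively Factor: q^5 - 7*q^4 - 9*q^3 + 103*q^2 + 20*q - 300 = (q + 3)*(q^4 - 10*q^3 + 21*q^2 + 40*q - 100) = (q - 2)*(q + 3)*(q^3 - 8*q^2 + 5*q + 50) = (q - 5)*(q - 2)*(q + 3)*(q^2 - 3*q - 10) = (q - 5)^2*(q - 2)*(q + 3)*(q + 2)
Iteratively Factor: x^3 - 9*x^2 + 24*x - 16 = (x - 4)*(x^2 - 5*x + 4) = (x - 4)*(x - 1)*(x - 4)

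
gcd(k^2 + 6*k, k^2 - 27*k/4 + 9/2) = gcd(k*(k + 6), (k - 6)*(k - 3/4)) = 1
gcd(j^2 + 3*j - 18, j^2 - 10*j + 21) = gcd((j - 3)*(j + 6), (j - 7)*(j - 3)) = j - 3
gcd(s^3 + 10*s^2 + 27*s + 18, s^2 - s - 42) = s + 6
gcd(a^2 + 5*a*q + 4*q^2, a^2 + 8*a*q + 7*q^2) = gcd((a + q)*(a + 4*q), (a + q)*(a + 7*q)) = a + q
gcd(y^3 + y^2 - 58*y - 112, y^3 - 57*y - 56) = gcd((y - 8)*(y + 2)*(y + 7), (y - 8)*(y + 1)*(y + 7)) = y^2 - y - 56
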